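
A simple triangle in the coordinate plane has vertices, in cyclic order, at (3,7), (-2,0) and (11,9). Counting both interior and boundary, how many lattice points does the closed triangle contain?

26

By the shoelace formula, twice the signed area is |[3·0 − (-2)·7] + [(-2)·9 − 11·0] + [11·7 − 3·9]| = 46, so the area is 23.
Along each edge there are gcd(|Δx|,|Δy|)+1 lattice points, so counting each shared vertex once the boundary has gcd(5,7) + gcd(13,9) + gcd(8,2) = 1+1+2 = 4.
Pick's theorem gives I = A − B/2 + 1 = 23 − 4/2 + 1 = 22, so the closed region contains I + B = 22 + 4 = 26 lattice points.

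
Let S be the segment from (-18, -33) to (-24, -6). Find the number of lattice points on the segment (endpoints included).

4

The number of lattice points on a segment between lattice points is gcd(|Δx|,|Δy|) + 1 = gcd(6,27) + 1 = 3 + 1 = 4.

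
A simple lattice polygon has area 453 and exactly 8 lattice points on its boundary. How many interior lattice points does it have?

Pick's theorem A = I + B/2 − 1 rearranges to I = A − B/2 + 1 = 453 − 8/2 + 1 = 450.

450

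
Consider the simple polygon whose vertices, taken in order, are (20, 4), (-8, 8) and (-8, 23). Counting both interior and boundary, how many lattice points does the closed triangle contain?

221

The shoelace formula gives twice the area as |(20·8 − (-8)·4) + ((-8)·23 − (-8)·8) + ((-8)·4 − 20·23)| = 420, so the area is 210.
The number of boundary lattice points is Σ gcd(|Δx|,|Δy|) = gcd(28,4) + gcd(0,15) + gcd(28,19) = 4+15+1 = 20.
Pick's theorem gives I = A − B/2 + 1 = 210 − 20/2 + 1 = 201, so the closed region contains I + B = 201 + 20 = 221 lattice points.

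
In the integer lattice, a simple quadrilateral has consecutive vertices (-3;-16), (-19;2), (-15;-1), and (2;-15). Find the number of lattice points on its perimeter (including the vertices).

Summing gcd(|Δx|,|Δy|) over the edges gives the boundary count: gcd(16,18) + gcd(4,3) + gcd(17,14) + gcd(5,1) = 2+1+1+1 = 5.

5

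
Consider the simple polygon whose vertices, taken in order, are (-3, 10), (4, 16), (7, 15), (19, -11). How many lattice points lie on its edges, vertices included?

5

Summing gcd(|Δx|,|Δy|) over the edges gives the boundary count: gcd(7,6) + gcd(3,1) + gcd(12,26) + gcd(22,21) = 1+1+2+1 = 5.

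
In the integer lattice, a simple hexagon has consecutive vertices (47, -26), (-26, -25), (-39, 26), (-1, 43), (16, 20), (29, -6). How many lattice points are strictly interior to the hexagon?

By the shoelace formula, twice the signed area is |(47·(-25) − (-26)·(-26)) + ((-26)·26 − (-39)·(-25)) + ((-39)·43 − (-1)·26) + ((-1)·20 − 16·43) + (16·(-6) − 29·20) + (29·(-26) − 47·(-6))| = 7009, so the area is 3504.5.
Along each edge there are gcd(|Δx|,|Δy|)+1 lattice points, so counting each shared vertex once the boundary has gcd(73,1) + gcd(13,51) + gcd(38,17) + gcd(17,23) + gcd(13,26) + gcd(18,20) = 1+1+1+1+13+2 = 19.
Pick's theorem gives I = A − B/2 + 1 = 3504.5 − 19/2 + 1 = 3496.

3496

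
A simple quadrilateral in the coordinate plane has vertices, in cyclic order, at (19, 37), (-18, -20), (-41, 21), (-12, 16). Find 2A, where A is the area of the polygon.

2064

The shoelace formula gives twice the area as |(19·(-20) − (-18)·37) + ((-18)·21 − (-41)·(-20)) + ((-41)·16 − (-12)·21) + ((-12)·37 − 19·16)| = 2064, so the area is 1032.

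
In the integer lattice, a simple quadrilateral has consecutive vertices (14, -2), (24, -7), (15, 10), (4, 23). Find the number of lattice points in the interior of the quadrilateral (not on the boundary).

130

The shoelace formula gives twice the area as |[14·(-7) − 24·(-2)] + [24·10 − 15·(-7)] + [15·23 − 4·10] + [4·(-2) − 14·23]| = 270, so the area is 135.
Summing gcd(|Δx|,|Δy|) over the edges gives the boundary count: gcd(10,5) + gcd(9,17) + gcd(11,13) + gcd(10,25) = 5+1+1+5 = 12.
Pick's theorem gives I = A − B/2 + 1 = 135 − 12/2 + 1 = 130.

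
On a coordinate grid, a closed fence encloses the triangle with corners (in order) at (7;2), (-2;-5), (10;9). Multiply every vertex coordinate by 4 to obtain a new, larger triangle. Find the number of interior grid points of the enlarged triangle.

The shoelace formula gives twice the area as |[7·(-5) − (-2)·2] + [(-2)·9 − 10·(-5)] + [10·2 − 7·9]| = 42, so the area is 21.
Along each edge there are gcd(|Δx|,|Δy|)+1 lattice points, so counting each shared vertex once the boundary has gcd(9,7) + gcd(12,14) + gcd(3,7) = 1+2+1 = 4.
Scaling by 4 multiplies the area by 4² = 16 (so the new area is 336) and multiplies the boundary lattice-point count by 4, giving 16.
By Pick's theorem, the interior count of the dilated polygon is 336 − 16/2 + 1 = 329.

329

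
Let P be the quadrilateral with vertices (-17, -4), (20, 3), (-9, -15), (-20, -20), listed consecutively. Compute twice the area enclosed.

By the shoelace formula, twice the signed area is |((-17)·3 − 20·(-4)) + (20·(-15) − (-9)·3) + ((-9)·(-20) − (-20)·(-15)) + ((-20)·(-4) − (-17)·(-20))| = 624, so the area is 312.

624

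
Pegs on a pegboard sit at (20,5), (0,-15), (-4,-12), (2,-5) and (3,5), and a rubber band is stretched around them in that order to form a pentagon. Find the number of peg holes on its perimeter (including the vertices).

The number of boundary lattice points is Σ gcd(|Δx|,|Δy|) = gcd(20,20) + gcd(4,3) + gcd(6,7) + gcd(1,10) + gcd(17,0) = 20+1+1+1+17 = 40.

40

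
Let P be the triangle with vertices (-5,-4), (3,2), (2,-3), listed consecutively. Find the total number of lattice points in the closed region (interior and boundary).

20

By the shoelace formula, twice the signed area is |((-5)·2 − 3·(-4)) + (3·(-3) − 2·2) + (2·(-4) − (-5)·(-3))| = 34, so the area is 17.
Summing gcd(|Δx|,|Δy|) over the edges gives the boundary count: gcd(8,6) + gcd(1,5) + gcd(7,1) = 2+1+1 = 4.
Pick's theorem gives I = A − B/2 + 1 = 17 − 4/2 + 1 = 16, so the closed region contains I + B = 16 + 4 = 20 lattice points.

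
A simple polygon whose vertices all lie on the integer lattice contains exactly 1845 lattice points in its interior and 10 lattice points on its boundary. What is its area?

Pick's theorem states A = I + B/2 − 1, so A = 1845 + 10/2 − 1 = 1849.

1849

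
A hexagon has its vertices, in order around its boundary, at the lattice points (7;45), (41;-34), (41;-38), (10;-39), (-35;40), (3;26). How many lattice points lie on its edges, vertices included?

10

Along each edge there are gcd(|Δx|,|Δy|)+1 lattice points, so counting each shared vertex once the boundary has gcd(34,79) + gcd(0,4) + gcd(31,1) + gcd(45,79) + gcd(38,14) + gcd(4,19) = 1+4+1+1+2+1 = 10.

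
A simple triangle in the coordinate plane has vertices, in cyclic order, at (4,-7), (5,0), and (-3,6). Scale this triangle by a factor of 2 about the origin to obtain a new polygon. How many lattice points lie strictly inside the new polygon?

The shoelace formula gives twice the area as |[4·0 − 5·(-7)] + [5·6 − (-3)·0] + [(-3)·(-7) − 4·6]| = 62, so the area is 31.
The number of boundary lattice points is Σ gcd(|Δx|,|Δy|) = gcd(1,7) + gcd(8,6) + gcd(7,13) = 1+2+1 = 4.
Scaling by 2 multiplies the area by 2² = 4 (so the new area is 124) and multiplies the boundary lattice-point count by 2, giving 8.
By Pick's theorem, the interior count of the dilated polygon is 124 − 8/2 + 1 = 121.

121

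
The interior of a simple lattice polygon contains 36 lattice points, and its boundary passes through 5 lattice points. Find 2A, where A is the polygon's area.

By Pick's theorem, A = I + B/2 − 1 = 36 + 5/2 − 1 = 75/2.
Hence 2A = 75.

75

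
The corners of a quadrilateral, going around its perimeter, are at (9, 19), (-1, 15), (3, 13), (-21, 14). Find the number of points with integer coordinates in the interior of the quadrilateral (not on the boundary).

53

By the shoelace formula, twice the signed area is |(9·15 − (-1)·19) + ((-1)·13 − 3·15) + (3·14 − (-21)·13) + ((-21)·19 − 9·14)| = 114, so the area is 57.
The number of boundary lattice points is Σ gcd(|Δx|,|Δy|) = gcd(10,4) + gcd(4,2) + gcd(24,1) + gcd(30,5) = 2+2+1+5 = 10.
By Pick's theorem A = I + B/2 − 1, so I = 57 − 10/2 + 1 = 53.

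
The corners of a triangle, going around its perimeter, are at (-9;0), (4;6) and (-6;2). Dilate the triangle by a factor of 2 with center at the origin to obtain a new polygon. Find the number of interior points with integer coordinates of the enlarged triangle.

The shoelace formula gives twice the area as |((-9)·6 − 4·0) + (4·2 − (-6)·6) + ((-6)·0 − (-9)·2)| = 8, so the area is 4.
Along each edge there are gcd(|Δx|,|Δy|)+1 lattice points, so counting each shared vertex once the boundary has gcd(13,6) + gcd(10,4) + gcd(3,2) = 1+2+1 = 4.
Scaling by 2 multiplies the area by 2² = 4 (so the new area is 16) and multiplies the boundary lattice-point count by 2, giving 8.
By Pick's theorem, the interior count of the dilated polygon is 16 − 8/2 + 1 = 13.

13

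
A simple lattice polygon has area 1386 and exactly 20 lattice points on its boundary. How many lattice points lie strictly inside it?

1377

Pick's theorem A = I + B/2 − 1 rearranges to I = A − B/2 + 1 = 1386 − 20/2 + 1 = 1377.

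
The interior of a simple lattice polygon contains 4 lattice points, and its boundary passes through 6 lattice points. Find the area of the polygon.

6

Pick's theorem states A = I + B/2 − 1, so A = 4 + 6/2 − 1 = 6.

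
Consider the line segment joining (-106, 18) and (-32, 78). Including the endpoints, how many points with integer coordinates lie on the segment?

The number of lattice points on a segment between lattice points is gcd(|Δx|,|Δy|) + 1 = gcd(74,60) + 1 = 2 + 1 = 3.

3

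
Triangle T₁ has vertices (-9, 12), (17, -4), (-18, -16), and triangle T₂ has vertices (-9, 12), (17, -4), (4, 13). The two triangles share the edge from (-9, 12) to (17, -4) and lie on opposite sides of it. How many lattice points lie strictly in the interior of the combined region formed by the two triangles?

The union is the simple quadrilateral with vertices (-9, 12), (-18, -16), (17, -4), (4, 13) in order.
The shoelace formula gives twice the area as |[(-9)·(-16) − (-18)·12] + [(-18)·(-4) − 17·(-16)] + [17·13 − 4·(-4)] + [4·12 − (-9)·13]| = 1106, so the area is 553.
Along each edge there are gcd(|Δx|,|Δy|)+1 lattice points, so counting each shared vertex once the boundary has gcd(9,28) + gcd(35,12) + gcd(13,17) + gcd(13,1) = 1+1+1+1 = 4.
By Pick's theorem I = A − B/2 + 1 = 553 − 4/2 + 1 = 552.

552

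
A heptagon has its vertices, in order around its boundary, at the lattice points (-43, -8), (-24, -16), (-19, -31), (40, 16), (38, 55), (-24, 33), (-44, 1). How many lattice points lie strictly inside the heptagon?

3924

The shoelace formula gives twice the area as |((-43)·(-16) − (-24)·(-8)) + ((-24)·(-31) − (-19)·(-16)) + ((-19)·16 − 40·(-31)) + (40·55 − 38·16) + (38·33 − (-24)·55) + ((-24)·1 − (-44)·33) + ((-44)·(-8) − (-43)·1)| = 7861, so the area is 3930.5.
Along each edge there are gcd(|Δx|,|Δy|)+1 lattice points, so counting each shared vertex once the boundary has gcd(19,8) + gcd(5,15) + gcd(59,47) + gcd(2,39) + gcd(62,22) + gcd(20,32) + gcd(1,9) = 1+5+1+1+2+4+1 = 15.
Pick's theorem gives I = A − B/2 + 1 = 3930.5 − 15/2 + 1 = 3924.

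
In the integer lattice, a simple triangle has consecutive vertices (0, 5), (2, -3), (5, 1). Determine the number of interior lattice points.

15

The shoelace formula gives twice the area as |[0·(-3) − 2·5] + [2·1 − 5·(-3)] + [5·5 − 0·1]| = 32, so the area is 16.
Along each edge there are gcd(|Δx|,|Δy|)+1 lattice points, so counting each shared vertex once the boundary has gcd(2,8) + gcd(3,4) + gcd(5,4) = 2+1+1 = 4.
Pick's theorem gives I = A − B/2 + 1 = 16 − 4/2 + 1 = 15.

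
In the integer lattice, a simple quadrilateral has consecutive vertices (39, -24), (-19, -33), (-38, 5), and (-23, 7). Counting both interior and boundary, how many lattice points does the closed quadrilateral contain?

1509

By the shoelace formula, twice the signed area is |[39·(-33) − (-19)·(-24)] + [(-19)·5 − (-38)·(-33)] + [(-38)·7 − (-23)·5] + [(-23)·(-24) − 39·7]| = 2964, so the area is 1482.
The number of boundary lattice points is Σ gcd(|Δx|,|Δy|) = gcd(58,9) + gcd(19,38) + gcd(15,2) + gcd(62,31) = 1+19+1+31 = 52.
Pick's theorem gives I = A − B/2 + 1 = 1482 − 52/2 + 1 = 1457, so the closed region contains I + B = 1457 + 52 = 1509 lattice points.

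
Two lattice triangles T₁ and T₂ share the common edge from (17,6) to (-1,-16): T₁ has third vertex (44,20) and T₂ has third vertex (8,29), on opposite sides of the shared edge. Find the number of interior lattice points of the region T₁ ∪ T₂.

The union is the simple quadrilateral with vertices (17,6), (44,20), (-1,-16), (8,29) in order.
Using the shoelace formula, 2A = |[17·20 − 44·6] + [44·(-16) − (-1)·20] + [(-1)·29 − 8·(-16)] + [8·6 − 17·29]| = 954, so the area is 477.
Along each edge there are gcd(|Δx|,|Δy|)+1 lattice points, so counting each shared vertex once the boundary has gcd(27,14) + gcd(45,36) + gcd(9,45) + gcd(9,23) = 1+9+9+1 = 20.
By Pick's theorem I = A − B/2 + 1 = 477 − 20/2 + 1 = 468.

468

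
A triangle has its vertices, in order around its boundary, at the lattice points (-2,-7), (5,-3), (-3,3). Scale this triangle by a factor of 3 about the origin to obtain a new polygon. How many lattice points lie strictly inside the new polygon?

328

The shoelace formula gives twice the area as |((-2)·(-3) − 5·(-7)) + (5·3 − (-3)·(-3)) + ((-3)·(-7) − (-2)·3)| = 74, so the area is 37.
Along each edge there are gcd(|Δx|,|Δy|)+1 lattice points, so counting each shared vertex once the boundary has gcd(7,4) + gcd(8,6) + gcd(1,10) = 1+2+1 = 4.
Scaling by 3 multiplies the area by 3² = 9 (so the new area is 333) and multiplies the boundary lattice-point count by 3, giving 12.
By Pick's theorem, the interior count of the dilated polygon is 333 − 12/2 + 1 = 328.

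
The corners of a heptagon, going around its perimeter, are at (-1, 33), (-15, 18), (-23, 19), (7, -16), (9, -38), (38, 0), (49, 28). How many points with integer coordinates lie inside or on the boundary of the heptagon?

2445

The shoelace formula gives twice the area as |((-1)·18 − (-15)·33) + ((-15)·19 − (-23)·18) + ((-23)·(-16) − 7·19) + (7·(-38) − 9·(-16)) + (9·0 − 38·(-38)) + (38·28 − 49·0) + (49·33 − (-1)·28)| = 4872, so the area is 2436.
Summing gcd(|Δx|,|Δy|) over the edges gives the boundary count: gcd(14,15) + gcd(8,1) + gcd(30,35) + gcd(2,22) + gcd(29,38) + gcd(11,28) + gcd(50,5) = 1+1+5+2+1+1+5 = 16.
Pick's theorem gives I = A − B/2 + 1 = 2436 − 16/2 + 1 = 2429, so the closed region contains I + B = 2429 + 16 = 2445 lattice points.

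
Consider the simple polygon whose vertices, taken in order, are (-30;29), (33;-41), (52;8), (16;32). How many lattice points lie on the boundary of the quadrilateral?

Summing gcd(|Δx|,|Δy|) over the edges gives the boundary count: gcd(63,70) + gcd(19,49) + gcd(36,24) + gcd(46,3) = 7+1+12+1 = 21.

21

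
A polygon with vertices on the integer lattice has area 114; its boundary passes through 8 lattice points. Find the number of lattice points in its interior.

From Pick's theorem, I = A − B/2 + 1 = 114 − 8/2 + 1 = 111.

111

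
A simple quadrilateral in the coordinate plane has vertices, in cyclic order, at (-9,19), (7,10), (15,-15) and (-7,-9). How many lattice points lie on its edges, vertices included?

6

Along each edge there are gcd(|Δx|,|Δy|)+1 lattice points, so counting each shared vertex once the boundary has gcd(16,9) + gcd(8,25) + gcd(22,6) + gcd(2,28) = 1+1+2+2 = 6.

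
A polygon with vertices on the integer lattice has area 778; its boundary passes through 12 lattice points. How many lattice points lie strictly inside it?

From Pick's theorem, I = A − B/2 + 1 = 778 − 12/2 + 1 = 773.

773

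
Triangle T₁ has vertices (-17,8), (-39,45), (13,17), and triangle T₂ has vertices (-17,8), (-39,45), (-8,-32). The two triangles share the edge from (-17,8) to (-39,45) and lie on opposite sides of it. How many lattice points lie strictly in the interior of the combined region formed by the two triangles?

The union is the simple quadrilateral with vertices (-17,8), (13,17), (-39,45), (-8,-32) in order.
By the shoelace formula, twice the signed area is |((-17)·17 − 13·8) + (13·45 − (-39)·17) + ((-39)·(-32) − (-8)·45) + ((-8)·8 − (-17)·(-32))| = 1855, so the area is 1855/2.
Along each edge there are gcd(|Δx|,|Δy|)+1 lattice points, so counting each shared vertex once the boundary has gcd(30,9) + gcd(52,28) + gcd(31,77) + gcd(9,40) = 3+4+1+1 = 9.
By Pick's theorem I = A − B/2 + 1 = 1855/2 − 9/2 + 1 = 924.

924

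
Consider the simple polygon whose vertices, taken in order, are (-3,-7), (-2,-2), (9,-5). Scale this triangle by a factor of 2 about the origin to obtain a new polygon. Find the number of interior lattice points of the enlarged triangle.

Using the shoelace formula, 2A = |((-3)·(-2) − (-2)·(-7)) + ((-2)·(-5) − 9·(-2)) + (9·(-7) − (-3)·(-5))| = 58, so the area is 29.
Along each edge there are gcd(|Δx|,|Δy|)+1 lattice points, so counting each shared vertex once the boundary has gcd(1,5) + gcd(11,3) + gcd(12,2) = 1+1+2 = 4.
Scaling by 2 multiplies the area by 2² = 4 (so the new area is 116) and multiplies the boundary lattice-point count by 2, giving 8.
By Pick's theorem, the interior count of the dilated polygon is 116 − 8/2 + 1 = 113.

113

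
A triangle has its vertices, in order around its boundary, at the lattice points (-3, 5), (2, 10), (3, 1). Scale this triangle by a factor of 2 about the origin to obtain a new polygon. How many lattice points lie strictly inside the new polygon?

93

Using the shoelace formula, 2A = |((-3)·10 − 2·5) + (2·1 − 3·10) + (3·5 − (-3)·1)| = 50, so the area is 25.
Along each edge there are gcd(|Δx|,|Δy|)+1 lattice points, so counting each shared vertex once the boundary has gcd(5,5) + gcd(1,9) + gcd(6,4) = 5+1+2 = 8.
Scaling by 2 multiplies the area by 2² = 4 (so the new area is 100) and multiplies the boundary lattice-point count by 2, giving 16.
By Pick's theorem, the interior count of the dilated polygon is 100 − 16/2 + 1 = 93.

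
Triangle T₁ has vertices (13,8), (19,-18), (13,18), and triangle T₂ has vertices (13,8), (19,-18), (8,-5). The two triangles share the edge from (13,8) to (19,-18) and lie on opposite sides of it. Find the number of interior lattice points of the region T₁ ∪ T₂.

126

The union is the simple quadrilateral with vertices (13,8), (13,18), (19,-18), (8,-5) in order.
The shoelace formula gives twice the area as |(13·18 − 13·8) + (13·(-18) − 19·18) + (19·(-5) − 8·(-18)) + (8·8 − 13·(-5))| = 268, so the area is 134.
Summing gcd(|Δx|,|Δy|) over the edges gives the boundary count: gcd(0,10) + gcd(6,36) + gcd(11,13) + gcd(5,13) = 10+6+1+1 = 18.
By Pick's theorem I = A − B/2 + 1 = 134 − 18/2 + 1 = 126.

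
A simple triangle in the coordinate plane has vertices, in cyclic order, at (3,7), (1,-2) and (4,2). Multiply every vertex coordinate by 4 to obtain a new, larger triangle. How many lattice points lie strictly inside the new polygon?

The shoelace formula gives twice the area as |(3·(-2) − 1·7) + (1·2 − 4·(-2)) + (4·7 − 3·2)| = 19, so the area is 19/2.
Along each edge there are gcd(|Δx|,|Δy|)+1 lattice points, so counting each shared vertex once the boundary has gcd(2,9) + gcd(3,4) + gcd(1,5) = 1+1+1 = 3.
Scaling by 4 multiplies the area by 4² = 16 (so the new area is 152) and multiplies the boundary lattice-point count by 4, giving 12.
By Pick's theorem, the interior count of the dilated polygon is 152 − 12/2 + 1 = 147.

147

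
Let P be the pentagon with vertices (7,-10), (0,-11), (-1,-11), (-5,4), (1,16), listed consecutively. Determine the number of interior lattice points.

The shoelace formula gives twice the area as |[7·(-11) − 0·(-10)] + [0·(-11) − (-1)·(-11)] + [(-1)·4 − (-5)·(-11)] + [(-5)·16 − 1·4] + [1·(-10) − 7·16]| = 353, so the area is 353/2.
Summing gcd(|Δx|,|Δy|) over the edges gives the boundary count: gcd(7,1) + gcd(1,0) + gcd(4,15) + gcd(6,12) + gcd(6,26) = 1+1+1+6+2 = 11.
By Pick's theorem A = I + B/2 − 1, so I = 353/2 − 11/2 + 1 = 172.

172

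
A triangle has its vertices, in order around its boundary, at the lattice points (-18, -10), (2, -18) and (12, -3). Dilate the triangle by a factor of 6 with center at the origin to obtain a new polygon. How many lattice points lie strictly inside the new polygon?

6811

The shoelace formula gives twice the area as |((-18)·(-18) − 2·(-10)) + (2·(-3) − 12·(-18)) + (12·(-10) − (-18)·(-3))| = 380, so the area is 190.
Summing gcd(|Δx|,|Δy|) over the edges gives the boundary count: gcd(20,8) + gcd(10,15) + gcd(30,7) = 4+5+1 = 10.
Scaling by 6 multiplies the area by 6² = 36 (so the new area is 6840) and multiplies the boundary lattice-point count by 6, giving 60.
By Pick's theorem, the interior count of the dilated polygon is 6840 − 60/2 + 1 = 6811.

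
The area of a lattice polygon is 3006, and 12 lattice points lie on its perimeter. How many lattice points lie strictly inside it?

From Pick's theorem, I = A − B/2 + 1 = 3006 − 12/2 + 1 = 3001.

3001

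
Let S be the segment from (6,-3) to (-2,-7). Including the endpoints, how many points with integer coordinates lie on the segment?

5

The number of lattice points on a segment between lattice points is gcd(|Δx|,|Δy|) + 1 = gcd(8,4) + 1 = 4 + 1 = 5.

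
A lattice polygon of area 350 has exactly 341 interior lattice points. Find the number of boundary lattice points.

Pick's theorem gives A = I + B/2 − 1, so B = 2(A − I + 1) = 2(350 − 341 + 1) = 20.

20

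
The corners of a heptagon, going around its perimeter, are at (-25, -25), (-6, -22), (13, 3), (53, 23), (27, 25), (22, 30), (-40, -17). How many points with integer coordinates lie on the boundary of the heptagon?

31

The number of boundary lattice points is Σ gcd(|Δx|,|Δy|) = gcd(19,3) + gcd(19,25) + gcd(40,20) + gcd(26,2) + gcd(5,5) + gcd(62,47) + gcd(15,8) = 1+1+20+2+5+1+1 = 31.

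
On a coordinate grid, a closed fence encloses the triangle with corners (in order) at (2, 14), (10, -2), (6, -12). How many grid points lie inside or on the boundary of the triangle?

By the shoelace formula, twice the signed area is |(2·(-2) − 10·14) + (10·(-12) − 6·(-2)) + (6·14 − 2·(-12))| = 144, so the area is 72.
The number of boundary lattice points is Σ gcd(|Δx|,|Δy|) = gcd(8,16) + gcd(4,10) + gcd(4,26) = 8+2+2 = 12.
Pick's theorem gives I = A − B/2 + 1 = 72 − 12/2 + 1 = 67, so the closed region contains I + B = 67 + 12 = 79 lattice points.

79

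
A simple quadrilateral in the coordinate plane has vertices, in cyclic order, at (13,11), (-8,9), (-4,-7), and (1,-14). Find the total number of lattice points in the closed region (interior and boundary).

Using the shoelace formula, 2A = |(13·9 − (-8)·11) + ((-8)·(-7) − (-4)·9) + ((-4)·(-14) − 1·(-7)) + (1·11 − 13·(-14))| = 553, so the area is 276.5.
The number of boundary lattice points is Σ gcd(|Δx|,|Δy|) = gcd(21,2) + gcd(4,16) + gcd(5,7) + gcd(12,25) = 1+4+1+1 = 7.
Pick's theorem gives I = A − B/2 + 1 = 276.5 − 7/2 + 1 = 274, so the closed region contains I + B = 274 + 7 = 281 lattice points.

281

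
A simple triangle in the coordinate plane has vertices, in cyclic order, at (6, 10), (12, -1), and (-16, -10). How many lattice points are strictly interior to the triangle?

By the shoelace formula, twice the signed area is |[6·(-1) − 12·10] + [12·(-10) − (-16)·(-1)] + [(-16)·10 − 6·(-10)]| = 362, so the area is 181.
The number of boundary lattice points is Σ gcd(|Δx|,|Δy|) = gcd(6,11) + gcd(28,9) + gcd(22,20) = 1+1+2 = 4.
Pick's theorem gives I = A − B/2 + 1 = 181 − 4/2 + 1 = 180.

180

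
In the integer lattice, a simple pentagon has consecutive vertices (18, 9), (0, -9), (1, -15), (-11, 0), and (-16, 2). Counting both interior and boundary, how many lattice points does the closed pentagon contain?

273

Using the shoelace formula, 2A = |(18·(-9) − 0·9) + (0·(-15) − 1·(-9)) + (1·0 − (-11)·(-15)) + ((-11)·2 − (-16)·0) + ((-16)·9 − 18·2)| = 520, so the area is 260.
Along each edge there are gcd(|Δx|,|Δy|)+1 lattice points, so counting each shared vertex once the boundary has gcd(18,18) + gcd(1,6) + gcd(12,15) + gcd(5,2) + gcd(34,7) = 18+1+3+1+1 = 24.
Pick's theorem gives I = A − B/2 + 1 = 260 − 24/2 + 1 = 249, so the closed region contains I + B = 249 + 24 = 273 lattice points.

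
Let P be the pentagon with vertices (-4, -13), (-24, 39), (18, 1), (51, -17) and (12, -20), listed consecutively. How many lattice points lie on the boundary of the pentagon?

13

The number of boundary lattice points is Σ gcd(|Δx|,|Δy|) = gcd(20,52) + gcd(42,38) + gcd(33,18) + gcd(39,3) + gcd(16,7) = 4+2+3+3+1 = 13.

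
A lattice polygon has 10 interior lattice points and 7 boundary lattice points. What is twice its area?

25

Pick's theorem states A = I + B/2 − 1, so A = 10 + 7/2 − 1 = 25/2.
Hence 2A = 25.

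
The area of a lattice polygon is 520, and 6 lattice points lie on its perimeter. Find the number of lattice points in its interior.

Pick's theorem A = I + B/2 − 1 rearranges to I = A − B/2 + 1 = 520 − 6/2 + 1 = 518.

518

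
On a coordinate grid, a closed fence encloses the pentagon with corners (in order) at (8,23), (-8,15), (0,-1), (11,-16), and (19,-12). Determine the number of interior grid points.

The shoelace formula gives twice the area as |(8·15 − (-8)·23) + ((-8)·(-1) − 0·15) + (0·(-16) − 11·(-1)) + (11·(-12) − 19·(-16)) + (19·23 − 8·(-12))| = 1028, so the area is 514.
Summing gcd(|Δx|,|Δy|) over the edges gives the boundary count: gcd(16,8) + gcd(8,16) + gcd(11,15) + gcd(8,4) + gcd(11,35) = 8+8+1+4+1 = 22.
By Pick's theorem A = I + B/2 − 1, so I = 514 − 22/2 + 1 = 504.

504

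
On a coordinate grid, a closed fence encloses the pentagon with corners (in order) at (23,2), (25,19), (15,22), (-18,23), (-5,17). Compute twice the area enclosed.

By the shoelace formula, twice the signed area is |(23·19 − 25·2) + (25·22 − 15·19) + (15·23 − (-18)·22) + ((-18)·17 − (-5)·23) + ((-5)·2 − 23·17)| = 801, so the area is 400.5.

801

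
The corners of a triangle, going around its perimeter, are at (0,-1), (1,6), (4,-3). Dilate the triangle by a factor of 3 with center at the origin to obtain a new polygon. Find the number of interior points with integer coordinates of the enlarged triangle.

127

By the shoelace formula, twice the signed area is |(0·6 − 1·(-1)) + (1·(-3) − 4·6) + (4·(-1) − 0·(-3))| = 30, so the area is 15.
Along each edge there are gcd(|Δx|,|Δy|)+1 lattice points, so counting each shared vertex once the boundary has gcd(1,7) + gcd(3,9) + gcd(4,2) = 1+3+2 = 6.
Scaling by 3 multiplies the area by 3² = 9 (so the new area is 135) and multiplies the boundary lattice-point count by 3, giving 18.
By Pick's theorem, the interior count of the dilated polygon is 135 − 18/2 + 1 = 127.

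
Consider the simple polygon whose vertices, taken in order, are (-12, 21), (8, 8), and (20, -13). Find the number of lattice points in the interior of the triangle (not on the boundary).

130

Using the shoelace formula, 2A = |((-12)·8 − 8·21) + (8·(-13) − 20·8) + (20·21 − (-12)·(-13))| = 264, so the area is 132.
The number of boundary lattice points is Σ gcd(|Δx|,|Δy|) = gcd(20,13) + gcd(12,21) + gcd(32,34) = 1+3+2 = 6.
By Pick's theorem A = I + B/2 − 1, so I = 132 − 6/2 + 1 = 130.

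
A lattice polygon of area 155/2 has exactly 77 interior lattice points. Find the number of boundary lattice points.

3

Pick's theorem gives A = I + B/2 − 1, so B = 2(A − I + 1) = 2(155/2 − 77 + 1) = 3.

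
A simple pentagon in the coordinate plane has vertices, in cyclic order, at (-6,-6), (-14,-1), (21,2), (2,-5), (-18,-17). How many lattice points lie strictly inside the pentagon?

By the shoelace formula, twice the signed area is |[(-6)·(-1) − (-14)·(-6)] + [(-14)·2 − 21·(-1)] + [21·(-5) − 2·2] + [2·(-17) − (-18)·(-5)] + [(-18)·(-6) − (-6)·(-17)]| = 312, so the area is 156.
Along each edge there are gcd(|Δx|,|Δy|)+1 lattice points, so counting each shared vertex once the boundary has gcd(8,5) + gcd(35,3) + gcd(19,7) + gcd(20,12) + gcd(12,11) = 1+1+1+4+1 = 8.
Pick's theorem gives I = A − B/2 + 1 = 156 − 8/2 + 1 = 153.

153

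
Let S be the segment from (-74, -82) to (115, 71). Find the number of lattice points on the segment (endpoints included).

The number of lattice points on a segment between lattice points is gcd(|Δx|,|Δy|) + 1 = gcd(189,153) + 1 = 9 + 1 = 10.

10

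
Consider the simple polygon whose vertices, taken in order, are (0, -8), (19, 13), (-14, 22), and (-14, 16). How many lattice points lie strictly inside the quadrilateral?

By the shoelace formula, twice the signed area is |(0·13 − 19·(-8)) + (19·22 − (-14)·13) + ((-14)·16 − (-14)·22) + ((-14)·(-8) − 0·16)| = 948, so the area is 474.
Along each edge there are gcd(|Δx|,|Δy|)+1 lattice points, so counting each shared vertex once the boundary has gcd(19,21) + gcd(33,9) + gcd(0,6) + gcd(14,24) = 1+3+6+2 = 12.
Pick's theorem gives I = A − B/2 + 1 = 474 − 12/2 + 1 = 469.

469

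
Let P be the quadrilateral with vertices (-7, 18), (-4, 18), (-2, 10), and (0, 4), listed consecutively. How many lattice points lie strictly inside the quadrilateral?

13

The shoelace formula gives twice the area as |[(-7)·18 − (-4)·18] + [(-4)·10 − (-2)·18] + [(-2)·4 − 0·10] + [0·18 − (-7)·4]| = 38, so the area is 19.
The number of boundary lattice points is Σ gcd(|Δx|,|Δy|) = gcd(3,0) + gcd(2,8) + gcd(2,6) + gcd(7,14) = 3+2+2+7 = 14.
Pick's theorem gives I = A − B/2 + 1 = 19 − 14/2 + 1 = 13.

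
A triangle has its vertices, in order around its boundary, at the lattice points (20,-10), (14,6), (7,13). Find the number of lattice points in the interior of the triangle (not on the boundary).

31

Using the shoelace formula, 2A = |(20·6 − 14·(-10)) + (14·13 − 7·6) + (7·(-10) − 20·13)| = 70, so the area is 35.
Summing gcd(|Δx|,|Δy|) over the edges gives the boundary count: gcd(6,16) + gcd(7,7) + gcd(13,23) = 2+7+1 = 10.
By Pick's theorem A = I + B/2 − 1, so I = 35 − 10/2 + 1 = 31.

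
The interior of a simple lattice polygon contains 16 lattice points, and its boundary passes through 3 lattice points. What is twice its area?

33

Pick's theorem states A = I + B/2 − 1, so A = 16 + 3/2 − 1 = 33/2.
Hence 2A = 33.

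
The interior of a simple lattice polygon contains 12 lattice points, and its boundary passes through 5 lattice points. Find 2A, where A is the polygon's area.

By Pick's theorem, A = I + B/2 − 1 = 12 + 5/2 − 1 = 27/2.
Hence 2A = 27.

27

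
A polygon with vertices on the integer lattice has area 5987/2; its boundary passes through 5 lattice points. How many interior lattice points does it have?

From Pick's theorem, I = A − B/2 + 1 = 5987/2 − 5/2 + 1 = 2992.

2992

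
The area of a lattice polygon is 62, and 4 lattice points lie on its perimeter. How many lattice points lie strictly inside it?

From Pick's theorem, I = A − B/2 + 1 = 62 − 4/2 + 1 = 61.

61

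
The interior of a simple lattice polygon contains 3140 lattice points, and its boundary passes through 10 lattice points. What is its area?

By Pick's theorem, A = I + B/2 − 1 = 3140 + 10/2 − 1 = 3144.

3144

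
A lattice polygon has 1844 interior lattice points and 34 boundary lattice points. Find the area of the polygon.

1860

Pick's theorem states A = I + B/2 − 1, so A = 1844 + 34/2 − 1 = 1860.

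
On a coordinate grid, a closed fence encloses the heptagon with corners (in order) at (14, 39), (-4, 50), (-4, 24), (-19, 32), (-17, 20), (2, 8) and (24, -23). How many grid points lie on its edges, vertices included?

34

Summing gcd(|Δx|,|Δy|) over the edges gives the boundary count: gcd(18,11) + gcd(0,26) + gcd(15,8) + gcd(2,12) + gcd(19,12) + gcd(22,31) + gcd(10,62) = 1+26+1+2+1+1+2 = 34.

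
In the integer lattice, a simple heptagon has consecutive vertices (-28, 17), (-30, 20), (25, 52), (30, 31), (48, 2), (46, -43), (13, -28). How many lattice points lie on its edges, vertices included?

9

Summing gcd(|Δx|,|Δy|) over the edges gives the boundary count: gcd(2,3) + gcd(55,32) + gcd(5,21) + gcd(18,29) + gcd(2,45) + gcd(33,15) + gcd(41,45) = 1+1+1+1+1+3+1 = 9.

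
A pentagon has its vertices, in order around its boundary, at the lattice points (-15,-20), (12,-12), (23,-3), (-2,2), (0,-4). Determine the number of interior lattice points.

320

Using the shoelace formula, 2A = |[(-15)·(-12) − 12·(-20)] + [12·(-3) − 23·(-12)] + [23·2 − (-2)·(-3)] + [(-2)·(-4) − 0·2] + [0·(-20) − (-15)·(-4)]| = 648, so the area is 324.
The number of boundary lattice points is Σ gcd(|Δx|,|Δy|) = gcd(27,8) + gcd(11,9) + gcd(25,5) + gcd(2,6) + gcd(15,16) = 1+1+5+2+1 = 10.
By Pick's theorem A = I + B/2 − 1, so I = 324 − 10/2 + 1 = 320.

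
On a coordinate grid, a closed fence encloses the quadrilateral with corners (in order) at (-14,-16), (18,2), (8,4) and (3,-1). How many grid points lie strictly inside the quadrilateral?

113

Using the shoelace formula, 2A = |[(-14)·2 − 18·(-16)] + [18·4 − 8·2] + [8·(-1) − 3·4] + [3·(-16) − (-14)·(-1)]| = 234, so the area is 117.
Summing gcd(|Δx|,|Δy|) over the edges gives the boundary count: gcd(32,18) + gcd(10,2) + gcd(5,5) + gcd(17,15) = 2+2+5+1 = 10.
Pick's theorem gives I = A − B/2 + 1 = 117 − 10/2 + 1 = 113.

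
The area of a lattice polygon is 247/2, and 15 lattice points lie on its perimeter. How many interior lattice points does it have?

From Pick's theorem, I = A − B/2 + 1 = 247/2 − 15/2 + 1 = 117.

117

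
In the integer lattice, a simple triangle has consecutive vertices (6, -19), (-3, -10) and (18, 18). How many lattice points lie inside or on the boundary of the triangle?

230

Using the shoelace formula, 2A = |[6·(-10) − (-3)·(-19)] + [(-3)·18 − 18·(-10)] + [18·(-19) − 6·18]| = 441, so the area is 441/2.
The number of boundary lattice points is Σ gcd(|Δx|,|Δy|) = gcd(9,9) + gcd(21,28) + gcd(12,37) = 9+7+1 = 17.
Pick's theorem gives I = A − B/2 + 1 = 441/2 − 17/2 + 1 = 213, so the closed region contains I + B = 213 + 17 = 230 lattice points.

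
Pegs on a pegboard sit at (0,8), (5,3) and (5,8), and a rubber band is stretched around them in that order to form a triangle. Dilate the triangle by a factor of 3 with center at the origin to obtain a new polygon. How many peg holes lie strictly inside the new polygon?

91

By the shoelace formula, twice the signed area is |(0·3 − 5·8) + (5·8 − 5·3) + (5·8 − 0·8)| = 25, so the area is 25/2.
Summing gcd(|Δx|,|Δy|) over the edges gives the boundary count: gcd(5,5) + gcd(0,5) + gcd(5,0) = 5+5+5 = 15.
Scaling by 3 multiplies the area by 3² = 9 (so the new area is 225/2) and multiplies the boundary lattice-point count by 3, giving 45.
By Pick's theorem, the interior count of the dilated polygon is 225/2 − 45/2 + 1 = 91.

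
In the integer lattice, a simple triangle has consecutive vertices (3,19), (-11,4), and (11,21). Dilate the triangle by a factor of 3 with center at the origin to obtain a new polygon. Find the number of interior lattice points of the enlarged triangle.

The shoelace formula gives twice the area as |[3·4 − (-11)·19] + [(-11)·21 − 11·4] + [11·19 − 3·21]| = 92, so the area is 46.
The number of boundary lattice points is Σ gcd(|Δx|,|Δy|) = gcd(14,15) + gcd(22,17) + gcd(8,2) = 1+1+2 = 4.
Scaling by 3 multiplies the area by 3² = 9 (so the new area is 414) and multiplies the boundary lattice-point count by 3, giving 12.
By Pick's theorem, the interior count of the dilated polygon is 414 − 12/2 + 1 = 409.

409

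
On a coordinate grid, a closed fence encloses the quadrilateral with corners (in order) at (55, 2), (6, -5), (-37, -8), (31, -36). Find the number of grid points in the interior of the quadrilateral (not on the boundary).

By the shoelace formula, twice the signed area is |[55·(-5) − 6·2] + [6·(-8) − (-37)·(-5)] + [(-37)·(-36) − 31·(-8)] + [31·2 − 55·(-36)]| = 3102, so the area is 1551.
Along each edge there are gcd(|Δx|,|Δy|)+1 lattice points, so counting each shared vertex once the boundary has gcd(49,7) + gcd(43,3) + gcd(68,28) + gcd(24,38) = 7+1+4+2 = 14.
Pick's theorem gives I = A − B/2 + 1 = 1551 − 14/2 + 1 = 1545.

1545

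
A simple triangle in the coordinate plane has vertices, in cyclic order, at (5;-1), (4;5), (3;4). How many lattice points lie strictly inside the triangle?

3

The shoelace formula gives twice the area as |(5·5 − 4·(-1)) + (4·4 − 3·5) + (3·(-1) − 5·4)| = 7, so the area is 7/2.
Summing gcd(|Δx|,|Δy|) over the edges gives the boundary count: gcd(1,6) + gcd(1,1) + gcd(2,5) = 1+1+1 = 3.
Pick's theorem gives I = A − B/2 + 1 = 7/2 − 3/2 + 1 = 3.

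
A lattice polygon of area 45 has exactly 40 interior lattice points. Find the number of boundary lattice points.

Pick's theorem gives A = I + B/2 − 1, so B = 2(A − I + 1) = 2(45 − 40 + 1) = 12.

12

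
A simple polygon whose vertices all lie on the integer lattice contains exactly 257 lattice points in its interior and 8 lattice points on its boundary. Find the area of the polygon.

260

Pick's theorem states A = I + B/2 − 1, so A = 257 + 8/2 − 1 = 260.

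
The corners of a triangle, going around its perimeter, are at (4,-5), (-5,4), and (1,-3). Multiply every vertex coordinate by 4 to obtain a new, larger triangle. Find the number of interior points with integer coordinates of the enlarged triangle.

By the shoelace formula, twice the signed area is |(4·4 − (-5)·(-5)) + ((-5)·(-3) − 1·4) + (1·(-5) − 4·(-3))| = 9, so the area is 9/2.
Summing gcd(|Δx|,|Δy|) over the edges gives the boundary count: gcd(9,9) + gcd(6,7) + gcd(3,2) = 9+1+1 = 11.
Scaling by 4 multiplies the area by 4² = 16 (so the new area is 72) and multiplies the boundary lattice-point count by 4, giving 44.
By Pick's theorem, the interior count of the dilated polygon is 72 − 44/2 + 1 = 51.

51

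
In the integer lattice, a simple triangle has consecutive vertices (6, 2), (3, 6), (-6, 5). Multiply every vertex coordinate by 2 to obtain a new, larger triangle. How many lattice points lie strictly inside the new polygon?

74

The shoelace formula gives twice the area as |(6·6 − 3·2) + (3·5 − (-6)·6) + ((-6)·2 − 6·5)| = 39, so the area is 19.5.
The number of boundary lattice points is Σ gcd(|Δx|,|Δy|) = gcd(3,4) + gcd(9,1) + gcd(12,3) = 1+1+3 = 5.
Scaling by 2 multiplies the area by 2² = 4 (so the new area is 78) and multiplies the boundary lattice-point count by 2, giving 10.
By Pick's theorem, the interior count of the dilated polygon is 78 − 10/2 + 1 = 74.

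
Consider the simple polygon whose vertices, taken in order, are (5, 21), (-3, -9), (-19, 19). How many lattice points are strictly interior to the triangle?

Using the shoelace formula, 2A = |(5·(-9) − (-3)·21) + ((-3)·19 − (-19)·(-9)) + ((-19)·21 − 5·19)| = 704, so the area is 352.
Along each edge there are gcd(|Δx|,|Δy|)+1 lattice points, so counting each shared vertex once the boundary has gcd(8,30) + gcd(16,28) + gcd(24,2) = 2+4+2 = 8.
Pick's theorem gives I = A − B/2 + 1 = 352 − 8/2 + 1 = 349.

349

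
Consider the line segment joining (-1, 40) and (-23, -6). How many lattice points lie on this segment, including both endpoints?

3

The number of lattice points on a segment between lattice points is gcd(|Δx|,|Δy|) + 1 = gcd(22,46) + 1 = 2 + 1 = 3.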